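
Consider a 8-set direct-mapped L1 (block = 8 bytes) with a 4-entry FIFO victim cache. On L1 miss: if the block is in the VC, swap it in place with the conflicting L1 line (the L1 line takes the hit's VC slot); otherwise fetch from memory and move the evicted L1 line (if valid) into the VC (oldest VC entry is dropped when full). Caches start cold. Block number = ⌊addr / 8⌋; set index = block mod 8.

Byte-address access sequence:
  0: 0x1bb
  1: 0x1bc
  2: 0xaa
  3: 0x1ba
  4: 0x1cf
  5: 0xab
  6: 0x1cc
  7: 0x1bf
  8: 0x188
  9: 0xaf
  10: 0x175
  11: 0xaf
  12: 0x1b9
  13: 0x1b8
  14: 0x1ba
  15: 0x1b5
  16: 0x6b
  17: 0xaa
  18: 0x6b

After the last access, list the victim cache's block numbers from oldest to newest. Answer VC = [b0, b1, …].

#0 0x1bb→b55/s7 MISS; vc=[]
#1 0x1bc→b55/s7 L1-HIT; vc=[]
#2 0xaa→b21/s5 MISS; vc=[]
#3 0x1ba→b55/s7 L1-HIT; vc=[]
#4 0x1cf→b57/s1 MISS; vc=[]
#5 0xab→b21/s5 L1-HIT; vc=[]
#6 0x1cc→b57/s1 L1-HIT; vc=[]
#7 0x1bf→b55/s7 L1-HIT; vc=[]
#8 0x188→b49/s1 MISS; vc=[57]
#9 0xaf→b21/s5 L1-HIT; vc=[57]
#10 0x175→b46/s6 MISS; vc=[57]
#11 0xaf→b21/s5 L1-HIT; vc=[57]
#12 0x1b9→b55/s7 L1-HIT; vc=[57]
#13 0x1b8→b55/s7 L1-HIT; vc=[57]
#14 0x1ba→b55/s7 L1-HIT; vc=[57]
#15 0x1b5→b54/s6 MISS; vc=[57,46]
#16 0x6b→b13/s5 MISS; vc=[57,46,21]
#17 0xaa→b21/s5 VC-HIT; vc=[57,46,13]
#18 0x6b→b13/s5 VC-HIT; vc=[57,46,21]

VC = [57, 46, 21]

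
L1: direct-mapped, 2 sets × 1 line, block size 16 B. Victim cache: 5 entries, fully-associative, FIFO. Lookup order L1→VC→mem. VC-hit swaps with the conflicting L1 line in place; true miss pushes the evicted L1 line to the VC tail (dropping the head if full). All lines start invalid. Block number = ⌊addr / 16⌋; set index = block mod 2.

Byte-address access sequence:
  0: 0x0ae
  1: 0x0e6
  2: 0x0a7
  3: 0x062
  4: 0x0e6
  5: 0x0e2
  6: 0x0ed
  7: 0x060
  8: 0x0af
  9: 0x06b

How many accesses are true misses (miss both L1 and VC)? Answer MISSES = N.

#0 0xae→b10/s0 MISS; vc=[]
#1 0xe6→b14/s0 MISS; vc=[10]
#2 0xa7→b10/s0 VC-HIT; vc=[14]
#3 0x62→b6/s0 MISS; vc=[14,10]
#4 0xe6→b14/s0 VC-HIT; vc=[6,10]
#5 0xe2→b14/s0 L1-HIT; vc=[6,10]
#6 0xed→b14/s0 L1-HIT; vc=[6,10]
#7 0x60→b6/s0 VC-HIT; vc=[14,10]
#8 0xaf→b10/s0 VC-HIT; vc=[14,6]
#9 0x6b→b6/s0 VC-HIT; vc=[14,10]

MISSES = 3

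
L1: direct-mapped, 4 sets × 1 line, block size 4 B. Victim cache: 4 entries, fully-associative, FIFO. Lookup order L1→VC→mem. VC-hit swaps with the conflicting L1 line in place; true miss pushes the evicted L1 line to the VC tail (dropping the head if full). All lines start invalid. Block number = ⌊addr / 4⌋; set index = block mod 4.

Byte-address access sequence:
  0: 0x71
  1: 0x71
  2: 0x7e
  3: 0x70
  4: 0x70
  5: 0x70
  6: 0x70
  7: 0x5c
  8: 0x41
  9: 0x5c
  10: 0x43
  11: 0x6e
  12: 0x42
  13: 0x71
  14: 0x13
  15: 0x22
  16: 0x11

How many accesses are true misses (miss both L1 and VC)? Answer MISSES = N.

  [0] addr=0x71 blk=28 s=0: MISS | VC []
  [1] addr=0x71 blk=28 s=0: L1-HIT | VC []
  [2] addr=0x7e blk=31 s=3: MISS | VC []
  [3] addr=0x70 blk=28 s=0: L1-HIT | VC []
  [4] addr=0x70 blk=28 s=0: L1-HIT | VC []
  [5] addr=0x70 blk=28 s=0: L1-HIT | VC []
  [6] addr=0x70 blk=28 s=0: L1-HIT | VC []
  [7] addr=0x5c blk=23 s=3: MISS | VC [31]
  [8] addr=0x41 blk=16 s=0: MISS | VC [31, 28]
  [9] addr=0x5c blk=23 s=3: L1-HIT | VC [31, 28]
  [10] addr=0x43 blk=16 s=0: L1-HIT | VC [31, 28]
  [11] addr=0x6e blk=27 s=3: MISS | VC [31, 28, 23]
  [12] addr=0x42 blk=16 s=0: L1-HIT | VC [31, 28, 23]
  [13] addr=0x71 blk=28 s=0: VC-HIT | VC [31, 16, 23]
  [14] addr=0x13 blk=4 s=0: MISS | VC [31, 16, 23, 28]
  [15] addr=0x22 blk=8 s=0: MISS | VC [16, 23, 28, 4]
  [16] addr=0x11 blk=4 s=0: VC-HIT | VC [16, 23, 28, 8]

MISSES = 7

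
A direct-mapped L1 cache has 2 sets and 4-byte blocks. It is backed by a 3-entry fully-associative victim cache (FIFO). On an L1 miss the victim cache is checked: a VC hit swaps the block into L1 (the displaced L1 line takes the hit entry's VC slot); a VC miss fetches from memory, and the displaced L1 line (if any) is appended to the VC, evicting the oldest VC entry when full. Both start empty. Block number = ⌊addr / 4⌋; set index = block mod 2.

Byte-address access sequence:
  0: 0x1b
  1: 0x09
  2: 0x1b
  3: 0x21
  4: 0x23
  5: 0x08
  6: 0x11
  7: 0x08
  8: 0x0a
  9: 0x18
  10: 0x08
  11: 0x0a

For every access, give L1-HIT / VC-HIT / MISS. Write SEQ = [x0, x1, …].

SEQ = [MISS, MISS, VC-HIT, MISS, L1-HIT, VC-HIT, MISS, VC-HIT, L1-HIT, VC-HIT, VC-HIT, L1-HIT]

  [0] addr=0x1b blk=6 s=0: MISS | VC []
  [1] addr=0x9 blk=2 s=0: MISS | VC [6]
  [2] addr=0x1b blk=6 s=0: VC-HIT | VC [2]
  [3] addr=0x21 blk=8 s=0: MISS | VC [2, 6]
  [4] addr=0x23 blk=8 s=0: L1-HIT | VC [2, 6]
  [5] addr=0x8 blk=2 s=0: VC-HIT | VC [8, 6]
  [6] addr=0x11 blk=4 s=0: MISS | VC [8, 6, 2]
  [7] addr=0x8 blk=2 s=0: VC-HIT | VC [8, 6, 4]
  [8] addr=0xa blk=2 s=0: L1-HIT | VC [8, 6, 4]
  [9] addr=0x18 blk=6 s=0: VC-HIT | VC [8, 2, 4]
  [10] addr=0x8 blk=2 s=0: VC-HIT | VC [8, 6, 4]
  [11] addr=0xa blk=2 s=0: L1-HIT | VC [8, 6, 4]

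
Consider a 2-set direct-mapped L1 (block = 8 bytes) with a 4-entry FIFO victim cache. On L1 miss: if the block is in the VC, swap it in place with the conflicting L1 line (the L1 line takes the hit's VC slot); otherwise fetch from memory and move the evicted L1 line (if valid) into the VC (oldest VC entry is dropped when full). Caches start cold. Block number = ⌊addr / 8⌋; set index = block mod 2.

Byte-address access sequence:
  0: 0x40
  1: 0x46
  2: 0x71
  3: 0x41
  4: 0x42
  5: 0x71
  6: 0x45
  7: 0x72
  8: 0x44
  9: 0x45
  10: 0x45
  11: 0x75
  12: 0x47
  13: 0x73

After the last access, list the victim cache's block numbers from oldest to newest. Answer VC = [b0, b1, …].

0: 0x40 (blk 8, set 0) → MISS  vc=[]
1: 0x46 (blk 8, set 0) → L1-HIT  vc=[]
2: 0x71 (blk 14, set 0) → MISS  vc=[8]
3: 0x41 (blk 8, set 0) → VC-HIT  vc=[14]
4: 0x42 (blk 8, set 0) → L1-HIT  vc=[14]
5: 0x71 (blk 14, set 0) → VC-HIT  vc=[8]
6: 0x45 (blk 8, set 0) → VC-HIT  vc=[14]
7: 0x72 (blk 14, set 0) → VC-HIT  vc=[8]
8: 0x44 (blk 8, set 0) → VC-HIT  vc=[14]
9: 0x45 (blk 8, set 0) → L1-HIT  vc=[14]
10: 0x45 (blk 8, set 0) → L1-HIT  vc=[14]
11: 0x75 (blk 14, set 0) → VC-HIT  vc=[8]
12: 0x47 (blk 8, set 0) → VC-HIT  vc=[14]
13: 0x73 (blk 14, set 0) → VC-HIT  vc=[8]

VC = [8]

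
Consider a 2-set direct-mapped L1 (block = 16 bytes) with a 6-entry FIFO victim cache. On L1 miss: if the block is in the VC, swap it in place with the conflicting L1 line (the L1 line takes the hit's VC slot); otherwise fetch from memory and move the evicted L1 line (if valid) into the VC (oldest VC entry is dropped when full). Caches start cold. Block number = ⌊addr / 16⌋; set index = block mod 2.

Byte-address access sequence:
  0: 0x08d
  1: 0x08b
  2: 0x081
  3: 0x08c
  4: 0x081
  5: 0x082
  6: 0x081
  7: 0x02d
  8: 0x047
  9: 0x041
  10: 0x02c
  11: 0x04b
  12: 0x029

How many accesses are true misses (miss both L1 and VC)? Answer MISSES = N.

MISSES = 3

  [0] addr=0x8d blk=8 s=0: MISS | VC []
  [1] addr=0x8b blk=8 s=0: L1-HIT | VC []
  [2] addr=0x81 blk=8 s=0: L1-HIT | VC []
  [3] addr=0x8c blk=8 s=0: L1-HIT | VC []
  [4] addr=0x81 blk=8 s=0: L1-HIT | VC []
  [5] addr=0x82 blk=8 s=0: L1-HIT | VC []
  [6] addr=0x81 blk=8 s=0: L1-HIT | VC []
  [7] addr=0x2d blk=2 s=0: MISS | VC [8]
  [8] addr=0x47 blk=4 s=0: MISS | VC [8, 2]
  [9] addr=0x41 blk=4 s=0: L1-HIT | VC [8, 2]
  [10] addr=0x2c blk=2 s=0: VC-HIT | VC [8, 4]
  [11] addr=0x4b blk=4 s=0: VC-HIT | VC [8, 2]
  [12] addr=0x29 blk=2 s=0: VC-HIT | VC [8, 4]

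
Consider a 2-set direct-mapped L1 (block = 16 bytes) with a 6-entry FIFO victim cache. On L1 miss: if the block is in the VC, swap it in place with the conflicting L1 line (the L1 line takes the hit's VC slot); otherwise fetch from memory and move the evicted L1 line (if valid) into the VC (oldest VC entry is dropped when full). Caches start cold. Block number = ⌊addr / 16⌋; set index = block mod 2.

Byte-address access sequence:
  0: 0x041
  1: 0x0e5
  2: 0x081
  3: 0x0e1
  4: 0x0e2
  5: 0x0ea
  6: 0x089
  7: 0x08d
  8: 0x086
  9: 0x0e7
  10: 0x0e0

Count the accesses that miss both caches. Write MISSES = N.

0: 0x41 (blk 4, set 0) → MISS  vc=[]
1: 0xe5 (blk 14, set 0) → MISS  vc=[4]
2: 0x81 (blk 8, set 0) → MISS  vc=[4, 14]
3: 0xe1 (blk 14, set 0) → VC-HIT  vc=[4, 8]
4: 0xe2 (blk 14, set 0) → L1-HIT  vc=[4, 8]
5: 0xea (blk 14, set 0) → L1-HIT  vc=[4, 8]
6: 0x89 (blk 8, set 0) → VC-HIT  vc=[4, 14]
7: 0x8d (blk 8, set 0) → L1-HIT  vc=[4, 14]
8: 0x86 (blk 8, set 0) → L1-HIT  vc=[4, 14]
9: 0xe7 (blk 14, set 0) → VC-HIT  vc=[4, 8]
10: 0xe0 (blk 14, set 0) → L1-HIT  vc=[4, 8]

MISSES = 3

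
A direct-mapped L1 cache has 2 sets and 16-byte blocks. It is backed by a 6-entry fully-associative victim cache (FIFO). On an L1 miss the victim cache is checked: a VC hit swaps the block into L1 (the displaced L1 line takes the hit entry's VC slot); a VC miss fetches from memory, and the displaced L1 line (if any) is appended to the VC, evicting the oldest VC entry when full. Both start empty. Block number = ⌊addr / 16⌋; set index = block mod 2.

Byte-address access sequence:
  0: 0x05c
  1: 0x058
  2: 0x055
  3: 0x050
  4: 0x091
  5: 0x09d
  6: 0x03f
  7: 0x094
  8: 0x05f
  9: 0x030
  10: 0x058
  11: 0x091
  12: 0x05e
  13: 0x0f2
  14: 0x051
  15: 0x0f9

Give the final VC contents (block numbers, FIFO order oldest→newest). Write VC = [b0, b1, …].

VC = [9, 3, 5]

  [0] addr=0x5c blk=5 s=1: MISS | VC []
  [1] addr=0x58 blk=5 s=1: L1-HIT | VC []
  [2] addr=0x55 blk=5 s=1: L1-HIT | VC []
  [3] addr=0x50 blk=5 s=1: L1-HIT | VC []
  [4] addr=0x91 blk=9 s=1: MISS | VC [5]
  [5] addr=0x9d blk=9 s=1: L1-HIT | VC [5]
  [6] addr=0x3f blk=3 s=1: MISS | VC [5, 9]
  [7] addr=0x94 blk=9 s=1: VC-HIT | VC [5, 3]
  [8] addr=0x5f blk=5 s=1: VC-HIT | VC [9, 3]
  [9] addr=0x30 blk=3 s=1: VC-HIT | VC [9, 5]
  [10] addr=0x58 blk=5 s=1: VC-HIT | VC [9, 3]
  [11] addr=0x91 blk=9 s=1: VC-HIT | VC [5, 3]
  [12] addr=0x5e blk=5 s=1: VC-HIT | VC [9, 3]
  [13] addr=0xf2 blk=15 s=1: MISS | VC [9, 3, 5]
  [14] addr=0x51 blk=5 s=1: VC-HIT | VC [9, 3, 15]
  [15] addr=0xf9 blk=15 s=1: VC-HIT | VC [9, 3, 5]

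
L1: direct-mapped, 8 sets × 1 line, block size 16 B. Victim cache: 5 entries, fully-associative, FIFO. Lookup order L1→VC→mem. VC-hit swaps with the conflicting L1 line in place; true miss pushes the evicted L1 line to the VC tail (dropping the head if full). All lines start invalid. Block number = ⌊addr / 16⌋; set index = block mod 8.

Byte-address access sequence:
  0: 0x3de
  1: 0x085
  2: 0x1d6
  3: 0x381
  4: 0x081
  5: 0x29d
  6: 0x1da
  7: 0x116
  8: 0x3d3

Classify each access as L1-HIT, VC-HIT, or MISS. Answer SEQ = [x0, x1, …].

SEQ = [MISS, MISS, MISS, MISS, VC-HIT, MISS, L1-HIT, MISS, VC-HIT]

0: 0x3de (blk 61, set 5) → MISS  vc=[]
1: 0x85 (blk 8, set 0) → MISS  vc=[]
2: 0x1d6 (blk 29, set 5) → MISS  vc=[61]
3: 0x381 (blk 56, set 0) → MISS  vc=[61, 8]
4: 0x81 (blk 8, set 0) → VC-HIT  vc=[61, 56]
5: 0x29d (blk 41, set 1) → MISS  vc=[61, 56]
6: 0x1da (blk 29, set 5) → L1-HIT  vc=[61, 56]
7: 0x116 (blk 17, set 1) → MISS  vc=[61, 56, 41]
8: 0x3d3 (blk 61, set 5) → VC-HIT  vc=[29, 56, 41]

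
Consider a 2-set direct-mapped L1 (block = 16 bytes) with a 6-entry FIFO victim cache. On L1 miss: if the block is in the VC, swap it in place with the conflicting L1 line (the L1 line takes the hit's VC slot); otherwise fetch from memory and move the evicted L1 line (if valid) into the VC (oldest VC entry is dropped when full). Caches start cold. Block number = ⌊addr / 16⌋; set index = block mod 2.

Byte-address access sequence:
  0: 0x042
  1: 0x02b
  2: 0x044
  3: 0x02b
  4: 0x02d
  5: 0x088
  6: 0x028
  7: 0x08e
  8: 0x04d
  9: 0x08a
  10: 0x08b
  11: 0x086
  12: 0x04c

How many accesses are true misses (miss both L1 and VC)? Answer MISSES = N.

MISSES = 3

  [0] addr=0x42 blk=4 s=0: MISS | VC []
  [1] addr=0x2b blk=2 s=0: MISS | VC [4]
  [2] addr=0x44 blk=4 s=0: VC-HIT | VC [2]
  [3] addr=0x2b blk=2 s=0: VC-HIT | VC [4]
  [4] addr=0x2d blk=2 s=0: L1-HIT | VC [4]
  [5] addr=0x88 blk=8 s=0: MISS | VC [4, 2]
  [6] addr=0x28 blk=2 s=0: VC-HIT | VC [4, 8]
  [7] addr=0x8e blk=8 s=0: VC-HIT | VC [4, 2]
  [8] addr=0x4d blk=4 s=0: VC-HIT | VC [8, 2]
  [9] addr=0x8a blk=8 s=0: VC-HIT | VC [4, 2]
  [10] addr=0x8b blk=8 s=0: L1-HIT | VC [4, 2]
  [11] addr=0x86 blk=8 s=0: L1-HIT | VC [4, 2]
  [12] addr=0x4c blk=4 s=0: VC-HIT | VC [8, 2]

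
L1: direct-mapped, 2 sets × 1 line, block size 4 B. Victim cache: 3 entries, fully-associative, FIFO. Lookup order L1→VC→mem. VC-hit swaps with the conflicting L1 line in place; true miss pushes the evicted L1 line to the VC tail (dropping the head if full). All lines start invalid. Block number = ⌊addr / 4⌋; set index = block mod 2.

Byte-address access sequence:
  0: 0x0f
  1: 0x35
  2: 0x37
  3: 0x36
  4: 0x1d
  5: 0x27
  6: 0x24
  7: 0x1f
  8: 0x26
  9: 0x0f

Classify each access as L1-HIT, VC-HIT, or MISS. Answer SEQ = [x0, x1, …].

0: 0xf (blk 3, set 1) → MISS  vc=[]
1: 0x35 (blk 13, set 1) → MISS  vc=[3]
2: 0x37 (blk 13, set 1) → L1-HIT  vc=[3]
3: 0x36 (blk 13, set 1) → L1-HIT  vc=[3]
4: 0x1d (blk 7, set 1) → MISS  vc=[3, 13]
5: 0x27 (blk 9, set 1) → MISS  vc=[3, 13, 7]
6: 0x24 (blk 9, set 1) → L1-HIT  vc=[3, 13, 7]
7: 0x1f (blk 7, set 1) → VC-HIT  vc=[3, 13, 9]
8: 0x26 (blk 9, set 1) → VC-HIT  vc=[3, 13, 7]
9: 0xf (blk 3, set 1) → VC-HIT  vc=[9, 13, 7]

SEQ = [MISS, MISS, L1-HIT, L1-HIT, MISS, MISS, L1-HIT, VC-HIT, VC-HIT, VC-HIT]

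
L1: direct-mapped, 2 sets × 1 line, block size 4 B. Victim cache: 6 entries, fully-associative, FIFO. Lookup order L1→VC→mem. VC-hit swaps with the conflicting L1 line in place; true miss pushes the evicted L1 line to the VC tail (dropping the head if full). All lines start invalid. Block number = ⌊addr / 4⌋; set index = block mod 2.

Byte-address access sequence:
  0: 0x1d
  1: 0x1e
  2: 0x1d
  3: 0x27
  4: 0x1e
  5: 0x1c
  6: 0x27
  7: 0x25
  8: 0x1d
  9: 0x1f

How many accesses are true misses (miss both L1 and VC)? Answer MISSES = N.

MISSES = 2

  [0] addr=0x1d blk=7 s=1: MISS | VC []
  [1] addr=0x1e blk=7 s=1: L1-HIT | VC []
  [2] addr=0x1d blk=7 s=1: L1-HIT | VC []
  [3] addr=0x27 blk=9 s=1: MISS | VC [7]
  [4] addr=0x1e blk=7 s=1: VC-HIT | VC [9]
  [5] addr=0x1c blk=7 s=1: L1-HIT | VC [9]
  [6] addr=0x27 blk=9 s=1: VC-HIT | VC [7]
  [7] addr=0x25 blk=9 s=1: L1-HIT | VC [7]
  [8] addr=0x1d blk=7 s=1: VC-HIT | VC [9]
  [9] addr=0x1f blk=7 s=1: L1-HIT | VC [9]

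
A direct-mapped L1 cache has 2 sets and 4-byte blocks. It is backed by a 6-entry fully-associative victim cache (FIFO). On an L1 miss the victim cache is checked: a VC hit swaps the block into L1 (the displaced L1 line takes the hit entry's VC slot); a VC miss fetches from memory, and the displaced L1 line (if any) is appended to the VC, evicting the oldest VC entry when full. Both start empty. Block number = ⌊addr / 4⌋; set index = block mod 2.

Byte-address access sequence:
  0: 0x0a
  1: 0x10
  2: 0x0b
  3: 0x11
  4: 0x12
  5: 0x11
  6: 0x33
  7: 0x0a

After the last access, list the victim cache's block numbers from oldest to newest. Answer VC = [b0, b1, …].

VC = [12, 4]

  [0] addr=0xa blk=2 s=0: MISS | VC []
  [1] addr=0x10 blk=4 s=0: MISS | VC [2]
  [2] addr=0xb blk=2 s=0: VC-HIT | VC [4]
  [3] addr=0x11 blk=4 s=0: VC-HIT | VC [2]
  [4] addr=0x12 blk=4 s=0: L1-HIT | VC [2]
  [5] addr=0x11 blk=4 s=0: L1-HIT | VC [2]
  [6] addr=0x33 blk=12 s=0: MISS | VC [2, 4]
  [7] addr=0xa blk=2 s=0: VC-HIT | VC [12, 4]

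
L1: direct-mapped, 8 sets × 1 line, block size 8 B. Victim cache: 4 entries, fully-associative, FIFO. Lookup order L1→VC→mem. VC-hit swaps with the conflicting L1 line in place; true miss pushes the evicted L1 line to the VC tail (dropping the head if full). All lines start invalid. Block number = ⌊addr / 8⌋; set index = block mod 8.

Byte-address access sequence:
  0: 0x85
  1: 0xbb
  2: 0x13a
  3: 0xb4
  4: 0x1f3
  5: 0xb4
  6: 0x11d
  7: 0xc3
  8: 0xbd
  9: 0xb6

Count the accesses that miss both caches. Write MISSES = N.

MISSES = 7

0: 0x85 (blk 16, set 0) → MISS  vc=[]
1: 0xbb (blk 23, set 7) → MISS  vc=[]
2: 0x13a (blk 39, set 7) → MISS  vc=[23]
3: 0xb4 (blk 22, set 6) → MISS  vc=[23]
4: 0x1f3 (blk 62, set 6) → MISS  vc=[23, 22]
5: 0xb4 (blk 22, set 6) → VC-HIT  vc=[23, 62]
6: 0x11d (blk 35, set 3) → MISS  vc=[23, 62]
7: 0xc3 (blk 24, set 0) → MISS  vc=[23, 62, 16]
8: 0xbd (blk 23, set 7) → VC-HIT  vc=[39, 62, 16]
9: 0xb6 (blk 22, set 6) → L1-HIT  vc=[39, 62, 16]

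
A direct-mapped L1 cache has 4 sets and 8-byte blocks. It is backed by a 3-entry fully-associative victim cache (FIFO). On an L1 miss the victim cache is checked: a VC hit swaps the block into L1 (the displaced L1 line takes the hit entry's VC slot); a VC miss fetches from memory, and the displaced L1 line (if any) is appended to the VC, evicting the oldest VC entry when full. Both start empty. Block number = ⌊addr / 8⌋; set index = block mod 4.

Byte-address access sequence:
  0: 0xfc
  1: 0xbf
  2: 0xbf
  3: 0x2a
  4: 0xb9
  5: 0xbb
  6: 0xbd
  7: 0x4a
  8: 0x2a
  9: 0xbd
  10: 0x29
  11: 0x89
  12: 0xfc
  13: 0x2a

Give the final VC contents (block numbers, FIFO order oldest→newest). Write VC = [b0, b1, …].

VC = [23, 9, 17]

  [0] addr=0xfc blk=31 s=3: MISS | VC []
  [1] addr=0xbf blk=23 s=3: MISS | VC [31]
  [2] addr=0xbf blk=23 s=3: L1-HIT | VC [31]
  [3] addr=0x2a blk=5 s=1: MISS | VC [31]
  [4] addr=0xb9 blk=23 s=3: L1-HIT | VC [31]
  [5] addr=0xbb blk=23 s=3: L1-HIT | VC [31]
  [6] addr=0xbd blk=23 s=3: L1-HIT | VC [31]
  [7] addr=0x4a blk=9 s=1: MISS | VC [31, 5]
  [8] addr=0x2a blk=5 s=1: VC-HIT | VC [31, 9]
  [9] addr=0xbd blk=23 s=3: L1-HIT | VC [31, 9]
  [10] addr=0x29 blk=5 s=1: L1-HIT | VC [31, 9]
  [11] addr=0x89 blk=17 s=1: MISS | VC [31, 9, 5]
  [12] addr=0xfc blk=31 s=3: VC-HIT | VC [23, 9, 5]
  [13] addr=0x2a blk=5 s=1: VC-HIT | VC [23, 9, 17]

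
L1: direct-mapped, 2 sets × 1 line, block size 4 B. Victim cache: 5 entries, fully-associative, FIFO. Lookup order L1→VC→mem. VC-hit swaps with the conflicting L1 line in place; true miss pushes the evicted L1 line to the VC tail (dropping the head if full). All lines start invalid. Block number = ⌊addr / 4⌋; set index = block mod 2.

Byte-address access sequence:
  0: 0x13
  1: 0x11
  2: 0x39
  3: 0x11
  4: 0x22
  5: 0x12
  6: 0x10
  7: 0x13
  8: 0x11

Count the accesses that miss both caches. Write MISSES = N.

0: 0x13 (blk 4, set 0) → MISS  vc=[]
1: 0x11 (blk 4, set 0) → L1-HIT  vc=[]
2: 0x39 (blk 14, set 0) → MISS  vc=[4]
3: 0x11 (blk 4, set 0) → VC-HIT  vc=[14]
4: 0x22 (blk 8, set 0) → MISS  vc=[14, 4]
5: 0x12 (blk 4, set 0) → VC-HIT  vc=[14, 8]
6: 0x10 (blk 4, set 0) → L1-HIT  vc=[14, 8]
7: 0x13 (blk 4, set 0) → L1-HIT  vc=[14, 8]
8: 0x11 (blk 4, set 0) → L1-HIT  vc=[14, 8]

MISSES = 3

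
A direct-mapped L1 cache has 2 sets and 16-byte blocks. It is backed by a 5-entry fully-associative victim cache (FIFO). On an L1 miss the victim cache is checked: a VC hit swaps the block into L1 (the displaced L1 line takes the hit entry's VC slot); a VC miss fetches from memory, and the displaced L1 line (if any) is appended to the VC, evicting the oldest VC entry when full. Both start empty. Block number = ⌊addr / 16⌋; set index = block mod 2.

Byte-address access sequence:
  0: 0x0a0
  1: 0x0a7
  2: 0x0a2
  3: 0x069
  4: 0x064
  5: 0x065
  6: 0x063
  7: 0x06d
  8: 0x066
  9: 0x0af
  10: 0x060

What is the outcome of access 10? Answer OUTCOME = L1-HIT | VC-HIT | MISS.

OUTCOME = VC-HIT

#0 0xa0→b10/s0 MISS; vc=[]
#1 0xa7→b10/s0 L1-HIT; vc=[]
#2 0xa2→b10/s0 L1-HIT; vc=[]
#3 0x69→b6/s0 MISS; vc=[10]
#4 0x64→b6/s0 L1-HIT; vc=[10]
#5 0x65→b6/s0 L1-HIT; vc=[10]
#6 0x63→b6/s0 L1-HIT; vc=[10]
#7 0x6d→b6/s0 L1-HIT; vc=[10]
#8 0x66→b6/s0 L1-HIT; vc=[10]
#9 0xaf→b10/s0 VC-HIT; vc=[6]
#10 0x60→b6/s0 VC-HIT; vc=[10]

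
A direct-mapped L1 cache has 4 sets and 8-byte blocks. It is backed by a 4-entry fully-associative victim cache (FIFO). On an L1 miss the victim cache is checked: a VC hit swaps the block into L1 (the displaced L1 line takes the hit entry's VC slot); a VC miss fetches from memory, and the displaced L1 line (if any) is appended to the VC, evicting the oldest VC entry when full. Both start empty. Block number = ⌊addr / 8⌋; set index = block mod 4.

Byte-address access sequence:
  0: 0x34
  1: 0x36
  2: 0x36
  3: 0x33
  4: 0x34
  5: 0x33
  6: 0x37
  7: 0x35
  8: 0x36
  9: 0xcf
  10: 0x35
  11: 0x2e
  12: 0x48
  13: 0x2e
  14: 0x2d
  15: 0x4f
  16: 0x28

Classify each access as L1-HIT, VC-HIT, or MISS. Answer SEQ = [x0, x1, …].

#0 0x34→b6/s2 MISS; vc=[]
#1 0x36→b6/s2 L1-HIT; vc=[]
#2 0x36→b6/s2 L1-HIT; vc=[]
#3 0x33→b6/s2 L1-HIT; vc=[]
#4 0x34→b6/s2 L1-HIT; vc=[]
#5 0x33→b6/s2 L1-HIT; vc=[]
#6 0x37→b6/s2 L1-HIT; vc=[]
#7 0x35→b6/s2 L1-HIT; vc=[]
#8 0x36→b6/s2 L1-HIT; vc=[]
#9 0xcf→b25/s1 MISS; vc=[]
#10 0x35→b6/s2 L1-HIT; vc=[]
#11 0x2e→b5/s1 MISS; vc=[25]
#12 0x48→b9/s1 MISS; vc=[25,5]
#13 0x2e→b5/s1 VC-HIT; vc=[25,9]
#14 0x2d→b5/s1 L1-HIT; vc=[25,9]
#15 0x4f→b9/s1 VC-HIT; vc=[25,5]
#16 0x28→b5/s1 VC-HIT; vc=[25,9]

SEQ = [MISS, L1-HIT, L1-HIT, L1-HIT, L1-HIT, L1-HIT, L1-HIT, L1-HIT, L1-HIT, MISS, L1-HIT, MISS, MISS, VC-HIT, L1-HIT, VC-HIT, VC-HIT]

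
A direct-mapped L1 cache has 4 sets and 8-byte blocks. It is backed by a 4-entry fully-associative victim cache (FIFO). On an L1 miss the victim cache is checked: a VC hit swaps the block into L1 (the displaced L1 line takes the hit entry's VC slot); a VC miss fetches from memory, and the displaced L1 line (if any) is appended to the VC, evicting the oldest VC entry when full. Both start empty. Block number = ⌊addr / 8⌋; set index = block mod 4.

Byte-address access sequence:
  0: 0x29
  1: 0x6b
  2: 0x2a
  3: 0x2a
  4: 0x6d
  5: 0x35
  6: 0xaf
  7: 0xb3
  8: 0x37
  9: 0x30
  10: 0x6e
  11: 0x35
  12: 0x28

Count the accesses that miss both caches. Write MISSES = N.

MISSES = 5

  [0] addr=0x29 blk=5 s=1: MISS | VC []
  [1] addr=0x6b blk=13 s=1: MISS | VC [5]
  [2] addr=0x2a blk=5 s=1: VC-HIT | VC [13]
  [3] addr=0x2a blk=5 s=1: L1-HIT | VC [13]
  [4] addr=0x6d blk=13 s=1: VC-HIT | VC [5]
  [5] addr=0x35 blk=6 s=2: MISS | VC [5]
  [6] addr=0xaf blk=21 s=1: MISS | VC [5, 13]
  [7] addr=0xb3 blk=22 s=2: MISS | VC [5, 13, 6]
  [8] addr=0x37 blk=6 s=2: VC-HIT | VC [5, 13, 22]
  [9] addr=0x30 blk=6 s=2: L1-HIT | VC [5, 13, 22]
  [10] addr=0x6e blk=13 s=1: VC-HIT | VC [5, 21, 22]
  [11] addr=0x35 blk=6 s=2: L1-HIT | VC [5, 21, 22]
  [12] addr=0x28 blk=5 s=1: VC-HIT | VC [13, 21, 22]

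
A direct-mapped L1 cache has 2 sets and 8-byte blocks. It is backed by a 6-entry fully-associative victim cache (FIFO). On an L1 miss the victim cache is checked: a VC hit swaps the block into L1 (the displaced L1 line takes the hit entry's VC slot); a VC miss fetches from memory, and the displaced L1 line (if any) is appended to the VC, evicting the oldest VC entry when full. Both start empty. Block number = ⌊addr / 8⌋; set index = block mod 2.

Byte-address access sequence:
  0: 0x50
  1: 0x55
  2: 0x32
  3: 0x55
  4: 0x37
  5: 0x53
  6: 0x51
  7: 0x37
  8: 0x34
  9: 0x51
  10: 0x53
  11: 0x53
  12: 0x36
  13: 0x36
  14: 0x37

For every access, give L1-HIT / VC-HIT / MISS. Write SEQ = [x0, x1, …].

SEQ = [MISS, L1-HIT, MISS, VC-HIT, VC-HIT, VC-HIT, L1-HIT, VC-HIT, L1-HIT, VC-HIT, L1-HIT, L1-HIT, VC-HIT, L1-HIT, L1-HIT]

  [0] addr=0x50 blk=10 s=0: MISS | VC []
  [1] addr=0x55 blk=10 s=0: L1-HIT | VC []
  [2] addr=0x32 blk=6 s=0: MISS | VC [10]
  [3] addr=0x55 blk=10 s=0: VC-HIT | VC [6]
  [4] addr=0x37 blk=6 s=0: VC-HIT | VC [10]
  [5] addr=0x53 blk=10 s=0: VC-HIT | VC [6]
  [6] addr=0x51 blk=10 s=0: L1-HIT | VC [6]
  [7] addr=0x37 blk=6 s=0: VC-HIT | VC [10]
  [8] addr=0x34 blk=6 s=0: L1-HIT | VC [10]
  [9] addr=0x51 blk=10 s=0: VC-HIT | VC [6]
  [10] addr=0x53 blk=10 s=0: L1-HIT | VC [6]
  [11] addr=0x53 blk=10 s=0: L1-HIT | VC [6]
  [12] addr=0x36 blk=6 s=0: VC-HIT | VC [10]
  [13] addr=0x36 blk=6 s=0: L1-HIT | VC [10]
  [14] addr=0x37 blk=6 s=0: L1-HIT | VC [10]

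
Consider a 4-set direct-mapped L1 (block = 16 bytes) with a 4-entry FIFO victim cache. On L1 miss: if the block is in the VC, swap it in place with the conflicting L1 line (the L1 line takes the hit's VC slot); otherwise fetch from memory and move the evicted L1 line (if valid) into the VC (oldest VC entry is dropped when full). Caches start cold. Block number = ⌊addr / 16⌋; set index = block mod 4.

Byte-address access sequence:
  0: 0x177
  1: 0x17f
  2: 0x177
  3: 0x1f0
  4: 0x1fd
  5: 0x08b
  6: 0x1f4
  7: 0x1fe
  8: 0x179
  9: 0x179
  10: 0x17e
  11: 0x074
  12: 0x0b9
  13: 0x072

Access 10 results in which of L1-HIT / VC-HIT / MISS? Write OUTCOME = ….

0: 0x177 (blk 23, set 3) → MISS  vc=[]
1: 0x17f (blk 23, set 3) → L1-HIT  vc=[]
2: 0x177 (blk 23, set 3) → L1-HIT  vc=[]
3: 0x1f0 (blk 31, set 3) → MISS  vc=[23]
4: 0x1fd (blk 31, set 3) → L1-HIT  vc=[23]
5: 0x8b (blk 8, set 0) → MISS  vc=[23]
6: 0x1f4 (blk 31, set 3) → L1-HIT  vc=[23]
7: 0x1fe (blk 31, set 3) → L1-HIT  vc=[23]
8: 0x179 (blk 23, set 3) → VC-HIT  vc=[31]
9: 0x179 (blk 23, set 3) → L1-HIT  vc=[31]
10: 0x17e (blk 23, set 3) → L1-HIT  vc=[31]
11: 0x74 (blk 7, set 3) → MISS  vc=[31, 23]
12: 0xb9 (blk 11, set 3) → MISS  vc=[31, 23, 7]
13: 0x72 (blk 7, set 3) → VC-HIT  vc=[31, 23, 11]

OUTCOME = L1-HIT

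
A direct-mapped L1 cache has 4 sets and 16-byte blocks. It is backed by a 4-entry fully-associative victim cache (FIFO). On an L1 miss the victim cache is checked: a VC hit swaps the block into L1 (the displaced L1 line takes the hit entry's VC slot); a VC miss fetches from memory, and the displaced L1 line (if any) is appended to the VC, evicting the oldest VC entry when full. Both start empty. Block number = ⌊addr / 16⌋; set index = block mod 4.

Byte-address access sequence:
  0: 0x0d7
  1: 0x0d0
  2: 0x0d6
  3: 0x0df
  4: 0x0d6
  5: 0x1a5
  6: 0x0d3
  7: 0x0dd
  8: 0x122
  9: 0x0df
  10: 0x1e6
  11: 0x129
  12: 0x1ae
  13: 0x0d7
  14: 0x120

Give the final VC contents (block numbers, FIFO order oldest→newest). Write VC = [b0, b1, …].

VC = [26, 30]

0: 0xd7 (blk 13, set 1) → MISS  vc=[]
1: 0xd0 (blk 13, set 1) → L1-HIT  vc=[]
2: 0xd6 (blk 13, set 1) → L1-HIT  vc=[]
3: 0xdf (blk 13, set 1) → L1-HIT  vc=[]
4: 0xd6 (blk 13, set 1) → L1-HIT  vc=[]
5: 0x1a5 (blk 26, set 2) → MISS  vc=[]
6: 0xd3 (blk 13, set 1) → L1-HIT  vc=[]
7: 0xdd (blk 13, set 1) → L1-HIT  vc=[]
8: 0x122 (blk 18, set 2) → MISS  vc=[26]
9: 0xdf (blk 13, set 1) → L1-HIT  vc=[26]
10: 0x1e6 (blk 30, set 2) → MISS  vc=[26, 18]
11: 0x129 (blk 18, set 2) → VC-HIT  vc=[26, 30]
12: 0x1ae (blk 26, set 2) → VC-HIT  vc=[18, 30]
13: 0xd7 (blk 13, set 1) → L1-HIT  vc=[18, 30]
14: 0x120 (blk 18, set 2) → VC-HIT  vc=[26, 30]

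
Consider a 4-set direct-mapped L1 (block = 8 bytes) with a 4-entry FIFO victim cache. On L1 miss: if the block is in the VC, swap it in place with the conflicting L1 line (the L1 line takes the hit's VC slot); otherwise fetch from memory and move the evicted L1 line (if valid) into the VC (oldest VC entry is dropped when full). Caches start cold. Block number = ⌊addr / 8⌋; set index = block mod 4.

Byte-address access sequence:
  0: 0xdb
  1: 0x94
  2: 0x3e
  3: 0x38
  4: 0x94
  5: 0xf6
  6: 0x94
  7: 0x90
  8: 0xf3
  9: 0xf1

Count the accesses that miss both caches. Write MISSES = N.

#0 0xdb→b27/s3 MISS; vc=[]
#1 0x94→b18/s2 MISS; vc=[]
#2 0x3e→b7/s3 MISS; vc=[27]
#3 0x38→b7/s3 L1-HIT; vc=[27]
#4 0x94→b18/s2 L1-HIT; vc=[27]
#5 0xf6→b30/s2 MISS; vc=[27,18]
#6 0x94→b18/s2 VC-HIT; vc=[27,30]
#7 0x90→b18/s2 L1-HIT; vc=[27,30]
#8 0xf3→b30/s2 VC-HIT; vc=[27,18]
#9 0xf1→b30/s2 L1-HIT; vc=[27,18]

MISSES = 4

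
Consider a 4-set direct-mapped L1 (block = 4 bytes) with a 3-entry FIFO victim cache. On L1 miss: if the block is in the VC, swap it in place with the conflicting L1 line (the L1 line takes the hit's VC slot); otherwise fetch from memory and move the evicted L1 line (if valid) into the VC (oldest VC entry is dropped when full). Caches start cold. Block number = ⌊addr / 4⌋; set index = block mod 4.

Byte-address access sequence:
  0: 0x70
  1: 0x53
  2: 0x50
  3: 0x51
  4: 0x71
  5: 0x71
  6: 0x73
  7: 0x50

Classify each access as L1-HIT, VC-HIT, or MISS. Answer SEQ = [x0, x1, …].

SEQ = [MISS, MISS, L1-HIT, L1-HIT, VC-HIT, L1-HIT, L1-HIT, VC-HIT]

0: 0x70 (blk 28, set 0) → MISS  vc=[]
1: 0x53 (blk 20, set 0) → MISS  vc=[28]
2: 0x50 (blk 20, set 0) → L1-HIT  vc=[28]
3: 0x51 (blk 20, set 0) → L1-HIT  vc=[28]
4: 0x71 (blk 28, set 0) → VC-HIT  vc=[20]
5: 0x71 (blk 28, set 0) → L1-HIT  vc=[20]
6: 0x73 (blk 28, set 0) → L1-HIT  vc=[20]
7: 0x50 (blk 20, set 0) → VC-HIT  vc=[28]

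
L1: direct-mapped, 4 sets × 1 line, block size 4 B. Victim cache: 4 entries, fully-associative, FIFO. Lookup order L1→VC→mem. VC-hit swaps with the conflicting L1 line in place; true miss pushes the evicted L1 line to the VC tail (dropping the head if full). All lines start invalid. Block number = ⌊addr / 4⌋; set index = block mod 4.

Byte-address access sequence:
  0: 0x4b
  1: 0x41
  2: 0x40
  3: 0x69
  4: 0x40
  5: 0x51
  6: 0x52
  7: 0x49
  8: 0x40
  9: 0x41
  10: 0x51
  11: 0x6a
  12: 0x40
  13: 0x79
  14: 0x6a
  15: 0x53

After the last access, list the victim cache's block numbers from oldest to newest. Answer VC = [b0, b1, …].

#0 0x4b→b18/s2 MISS; vc=[]
#1 0x41→b16/s0 MISS; vc=[]
#2 0x40→b16/s0 L1-HIT; vc=[]
#3 0x69→b26/s2 MISS; vc=[18]
#4 0x40→b16/s0 L1-HIT; vc=[18]
#5 0x51→b20/s0 MISS; vc=[18,16]
#6 0x52→b20/s0 L1-HIT; vc=[18,16]
#7 0x49→b18/s2 VC-HIT; vc=[26,16]
#8 0x40→b16/s0 VC-HIT; vc=[26,20]
#9 0x41→b16/s0 L1-HIT; vc=[26,20]
#10 0x51→b20/s0 VC-HIT; vc=[26,16]
#11 0x6a→b26/s2 VC-HIT; vc=[18,16]
#12 0x40→b16/s0 VC-HIT; vc=[18,20]
#13 0x79→b30/s2 MISS; vc=[18,20,26]
#14 0x6a→b26/s2 VC-HIT; vc=[18,20,30]
#15 0x53→b20/s0 VC-HIT; vc=[18,16,30]

VC = [18, 16, 30]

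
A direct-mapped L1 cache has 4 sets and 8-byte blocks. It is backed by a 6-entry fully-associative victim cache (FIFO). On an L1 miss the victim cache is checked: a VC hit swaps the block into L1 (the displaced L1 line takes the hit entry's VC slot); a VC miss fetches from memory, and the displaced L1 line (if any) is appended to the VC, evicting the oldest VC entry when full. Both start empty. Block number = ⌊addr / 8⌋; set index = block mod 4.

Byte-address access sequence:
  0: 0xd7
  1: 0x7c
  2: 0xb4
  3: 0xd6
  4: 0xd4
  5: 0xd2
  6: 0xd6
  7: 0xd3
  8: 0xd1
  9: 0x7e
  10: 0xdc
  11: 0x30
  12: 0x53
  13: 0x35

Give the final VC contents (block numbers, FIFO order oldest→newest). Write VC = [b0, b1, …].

VC = [22, 15, 26, 10]

#0 0xd7→b26/s2 MISS; vc=[]
#1 0x7c→b15/s3 MISS; vc=[]
#2 0xb4→b22/s2 MISS; vc=[26]
#3 0xd6→b26/s2 VC-HIT; vc=[22]
#4 0xd4→b26/s2 L1-HIT; vc=[22]
#5 0xd2→b26/s2 L1-HIT; vc=[22]
#6 0xd6→b26/s2 L1-HIT; vc=[22]
#7 0xd3→b26/s2 L1-HIT; vc=[22]
#8 0xd1→b26/s2 L1-HIT; vc=[22]
#9 0x7e→b15/s3 L1-HIT; vc=[22]
#10 0xdc→b27/s3 MISS; vc=[22,15]
#11 0x30→b6/s2 MISS; vc=[22,15,26]
#12 0x53→b10/s2 MISS; vc=[22,15,26,6]
#13 0x35→b6/s2 VC-HIT; vc=[22,15,26,10]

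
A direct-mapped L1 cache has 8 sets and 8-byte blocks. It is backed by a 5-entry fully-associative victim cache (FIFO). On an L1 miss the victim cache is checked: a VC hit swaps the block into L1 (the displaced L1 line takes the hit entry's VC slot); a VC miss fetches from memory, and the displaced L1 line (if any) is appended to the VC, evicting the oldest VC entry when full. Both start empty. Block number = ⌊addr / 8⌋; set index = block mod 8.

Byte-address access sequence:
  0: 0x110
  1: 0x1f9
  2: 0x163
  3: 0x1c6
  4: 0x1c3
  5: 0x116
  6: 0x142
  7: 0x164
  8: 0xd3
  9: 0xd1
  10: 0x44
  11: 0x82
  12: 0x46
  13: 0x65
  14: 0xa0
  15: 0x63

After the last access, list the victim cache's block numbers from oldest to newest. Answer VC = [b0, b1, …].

0: 0x110 (blk 34, set 2) → MISS  vc=[]
1: 0x1f9 (blk 63, set 7) → MISS  vc=[]
2: 0x163 (blk 44, set 4) → MISS  vc=[]
3: 0x1c6 (blk 56, set 0) → MISS  vc=[]
4: 0x1c3 (blk 56, set 0) → L1-HIT  vc=[]
5: 0x116 (blk 34, set 2) → L1-HIT  vc=[]
6: 0x142 (blk 40, set 0) → MISS  vc=[56]
7: 0x164 (blk 44, set 4) → L1-HIT  vc=[56]
8: 0xd3 (blk 26, set 2) → MISS  vc=[56, 34]
9: 0xd1 (blk 26, set 2) → L1-HIT  vc=[56, 34]
10: 0x44 (blk 8, set 0) → MISS  vc=[56, 34, 40]
11: 0x82 (blk 16, set 0) → MISS  vc=[56, 34, 40, 8]
12: 0x46 (blk 8, set 0) → VC-HIT  vc=[56, 34, 40, 16]
13: 0x65 (blk 12, set 4) → MISS  vc=[56, 34, 40, 16, 44]
14: 0xa0 (blk 20, set 4) → MISS  vc=[34, 40, 16, 44, 12]
15: 0x63 (blk 12, set 4) → VC-HIT  vc=[34, 40, 16, 44, 20]

VC = [34, 40, 16, 44, 20]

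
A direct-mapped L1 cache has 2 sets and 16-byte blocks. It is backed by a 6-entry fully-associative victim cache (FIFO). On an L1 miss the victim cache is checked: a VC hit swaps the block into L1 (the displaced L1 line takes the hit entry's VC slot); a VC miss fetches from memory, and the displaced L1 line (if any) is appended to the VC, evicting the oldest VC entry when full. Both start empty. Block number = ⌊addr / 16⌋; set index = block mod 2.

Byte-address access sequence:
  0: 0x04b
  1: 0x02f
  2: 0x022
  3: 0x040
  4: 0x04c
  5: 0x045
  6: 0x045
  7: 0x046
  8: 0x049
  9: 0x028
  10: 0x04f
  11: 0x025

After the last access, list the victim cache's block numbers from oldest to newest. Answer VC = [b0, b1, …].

VC = [4]

#0 0x4b→b4/s0 MISS; vc=[]
#1 0x2f→b2/s0 MISS; vc=[4]
#2 0x22→b2/s0 L1-HIT; vc=[4]
#3 0x40→b4/s0 VC-HIT; vc=[2]
#4 0x4c→b4/s0 L1-HIT; vc=[2]
#5 0x45→b4/s0 L1-HIT; vc=[2]
#6 0x45→b4/s0 L1-HIT; vc=[2]
#7 0x46→b4/s0 L1-HIT; vc=[2]
#8 0x49→b4/s0 L1-HIT; vc=[2]
#9 0x28→b2/s0 VC-HIT; vc=[4]
#10 0x4f→b4/s0 VC-HIT; vc=[2]
#11 0x25→b2/s0 VC-HIT; vc=[4]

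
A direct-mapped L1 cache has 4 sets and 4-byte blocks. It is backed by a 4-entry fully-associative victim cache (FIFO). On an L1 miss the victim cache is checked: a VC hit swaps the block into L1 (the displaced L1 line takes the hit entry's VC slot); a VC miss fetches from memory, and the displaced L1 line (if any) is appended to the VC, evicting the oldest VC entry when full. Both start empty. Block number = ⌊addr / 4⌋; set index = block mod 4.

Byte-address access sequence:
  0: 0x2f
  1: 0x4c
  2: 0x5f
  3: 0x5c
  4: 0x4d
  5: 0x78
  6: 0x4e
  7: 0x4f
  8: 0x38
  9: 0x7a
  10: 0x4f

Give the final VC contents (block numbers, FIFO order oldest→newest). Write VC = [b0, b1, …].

VC = [11, 23, 14]

  [0] addr=0x2f blk=11 s=3: MISS | VC []
  [1] addr=0x4c blk=19 s=3: MISS | VC [11]
  [2] addr=0x5f blk=23 s=3: MISS | VC [11, 19]
  [3] addr=0x5c blk=23 s=3: L1-HIT | VC [11, 19]
  [4] addr=0x4d blk=19 s=3: VC-HIT | VC [11, 23]
  [5] addr=0x78 blk=30 s=2: MISS | VC [11, 23]
  [6] addr=0x4e blk=19 s=3: L1-HIT | VC [11, 23]
  [7] addr=0x4f blk=19 s=3: L1-HIT | VC [11, 23]
  [8] addr=0x38 blk=14 s=2: MISS | VC [11, 23, 30]
  [9] addr=0x7a blk=30 s=2: VC-HIT | VC [11, 23, 14]
  [10] addr=0x4f blk=19 s=3: L1-HIT | VC [11, 23, 14]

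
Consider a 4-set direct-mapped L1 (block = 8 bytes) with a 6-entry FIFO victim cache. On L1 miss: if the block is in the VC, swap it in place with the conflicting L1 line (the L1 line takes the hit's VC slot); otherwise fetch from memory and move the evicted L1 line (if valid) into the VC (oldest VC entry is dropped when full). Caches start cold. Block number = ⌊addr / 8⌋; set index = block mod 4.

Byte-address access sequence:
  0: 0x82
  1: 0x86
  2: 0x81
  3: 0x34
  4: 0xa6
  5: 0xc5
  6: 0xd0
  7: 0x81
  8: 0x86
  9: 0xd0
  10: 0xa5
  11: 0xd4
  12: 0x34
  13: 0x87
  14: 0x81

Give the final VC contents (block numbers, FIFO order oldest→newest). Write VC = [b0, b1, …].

0: 0x82 (blk 16, set 0) → MISS  vc=[]
1: 0x86 (blk 16, set 0) → L1-HIT  vc=[]
2: 0x81 (blk 16, set 0) → L1-HIT  vc=[]
3: 0x34 (blk 6, set 2) → MISS  vc=[]
4: 0xa6 (blk 20, set 0) → MISS  vc=[16]
5: 0xc5 (blk 24, set 0) → MISS  vc=[16, 20]
6: 0xd0 (blk 26, set 2) → MISS  vc=[16, 20, 6]
7: 0x81 (blk 16, set 0) → VC-HIT  vc=[24, 20, 6]
8: 0x86 (blk 16, set 0) → L1-HIT  vc=[24, 20, 6]
9: 0xd0 (blk 26, set 2) → L1-HIT  vc=[24, 20, 6]
10: 0xa5 (blk 20, set 0) → VC-HIT  vc=[24, 16, 6]
11: 0xd4 (blk 26, set 2) → L1-HIT  vc=[24, 16, 6]
12: 0x34 (blk 6, set 2) → VC-HIT  vc=[24, 16, 26]
13: 0x87 (blk 16, set 0) → VC-HIT  vc=[24, 20, 26]
14: 0x81 (blk 16, set 0) → L1-HIT  vc=[24, 20, 26]

VC = [24, 20, 26]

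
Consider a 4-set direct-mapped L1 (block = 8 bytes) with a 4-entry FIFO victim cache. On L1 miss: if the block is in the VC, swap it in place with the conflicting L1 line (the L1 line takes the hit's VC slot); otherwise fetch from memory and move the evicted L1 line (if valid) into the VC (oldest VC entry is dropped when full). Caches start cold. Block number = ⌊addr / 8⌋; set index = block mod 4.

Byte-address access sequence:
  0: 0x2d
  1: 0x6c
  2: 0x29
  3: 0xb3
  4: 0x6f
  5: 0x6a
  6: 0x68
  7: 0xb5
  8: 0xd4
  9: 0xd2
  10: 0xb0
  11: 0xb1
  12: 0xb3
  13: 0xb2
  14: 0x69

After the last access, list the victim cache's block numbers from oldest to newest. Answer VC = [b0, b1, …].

  [0] addr=0x2d blk=5 s=1: MISS | VC []
  [1] addr=0x6c blk=13 s=1: MISS | VC [5]
  [2] addr=0x29 blk=5 s=1: VC-HIT | VC [13]
  [3] addr=0xb3 blk=22 s=2: MISS | VC [13]
  [4] addr=0x6f blk=13 s=1: VC-HIT | VC [5]
  [5] addr=0x6a blk=13 s=1: L1-HIT | VC [5]
  [6] addr=0x68 blk=13 s=1: L1-HIT | VC [5]
  [7] addr=0xb5 blk=22 s=2: L1-HIT | VC [5]
  [8] addr=0xd4 blk=26 s=2: MISS | VC [5, 22]
  [9] addr=0xd2 blk=26 s=2: L1-HIT | VC [5, 22]
  [10] addr=0xb0 blk=22 s=2: VC-HIT | VC [5, 26]
  [11] addr=0xb1 blk=22 s=2: L1-HIT | VC [5, 26]
  [12] addr=0xb3 blk=22 s=2: L1-HIT | VC [5, 26]
  [13] addr=0xb2 blk=22 s=2: L1-HIT | VC [5, 26]
  [14] addr=0x69 blk=13 s=1: L1-HIT | VC [5, 26]

VC = [5, 26]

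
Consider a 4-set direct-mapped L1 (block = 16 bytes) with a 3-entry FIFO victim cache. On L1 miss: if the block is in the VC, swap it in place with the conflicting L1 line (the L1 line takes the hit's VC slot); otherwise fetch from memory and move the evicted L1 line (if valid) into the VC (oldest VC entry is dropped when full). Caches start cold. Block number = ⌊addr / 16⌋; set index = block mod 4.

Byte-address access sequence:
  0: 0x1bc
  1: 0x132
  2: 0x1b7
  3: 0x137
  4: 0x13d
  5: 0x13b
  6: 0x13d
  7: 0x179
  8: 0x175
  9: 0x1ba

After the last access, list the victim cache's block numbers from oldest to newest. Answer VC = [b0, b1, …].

VC = [23, 19]

#0 0x1bc→b27/s3 MISS; vc=[]
#1 0x132→b19/s3 MISS; vc=[27]
#2 0x1b7→b27/s3 VC-HIT; vc=[19]
#3 0x137→b19/s3 VC-HIT; vc=[27]
#4 0x13d→b19/s3 L1-HIT; vc=[27]
#5 0x13b→b19/s3 L1-HIT; vc=[27]
#6 0x13d→b19/s3 L1-HIT; vc=[27]
#7 0x179→b23/s3 MISS; vc=[27,19]
#8 0x175→b23/s3 L1-HIT; vc=[27,19]
#9 0x1ba→b27/s3 VC-HIT; vc=[23,19]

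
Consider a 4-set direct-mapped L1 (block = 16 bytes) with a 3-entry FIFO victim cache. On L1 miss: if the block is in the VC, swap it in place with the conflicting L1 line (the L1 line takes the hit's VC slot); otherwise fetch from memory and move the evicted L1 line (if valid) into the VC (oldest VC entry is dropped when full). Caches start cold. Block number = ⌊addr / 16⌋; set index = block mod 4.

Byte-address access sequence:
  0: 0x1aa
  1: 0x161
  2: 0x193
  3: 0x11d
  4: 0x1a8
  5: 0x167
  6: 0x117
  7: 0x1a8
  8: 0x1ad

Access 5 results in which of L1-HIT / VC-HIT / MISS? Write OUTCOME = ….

OUTCOME = VC-HIT

  [0] addr=0x1aa blk=26 s=2: MISS | VC []
  [1] addr=0x161 blk=22 s=2: MISS | VC [26]
  [2] addr=0x193 blk=25 s=1: MISS | VC [26]
  [3] addr=0x11d blk=17 s=1: MISS | VC [26, 25]
  [4] addr=0x1a8 blk=26 s=2: VC-HIT | VC [22, 25]
  [5] addr=0x167 blk=22 s=2: VC-HIT | VC [26, 25]
  [6] addr=0x117 blk=17 s=1: L1-HIT | VC [26, 25]
  [7] addr=0x1a8 blk=26 s=2: VC-HIT | VC [22, 25]
  [8] addr=0x1ad blk=26 s=2: L1-HIT | VC [22, 25]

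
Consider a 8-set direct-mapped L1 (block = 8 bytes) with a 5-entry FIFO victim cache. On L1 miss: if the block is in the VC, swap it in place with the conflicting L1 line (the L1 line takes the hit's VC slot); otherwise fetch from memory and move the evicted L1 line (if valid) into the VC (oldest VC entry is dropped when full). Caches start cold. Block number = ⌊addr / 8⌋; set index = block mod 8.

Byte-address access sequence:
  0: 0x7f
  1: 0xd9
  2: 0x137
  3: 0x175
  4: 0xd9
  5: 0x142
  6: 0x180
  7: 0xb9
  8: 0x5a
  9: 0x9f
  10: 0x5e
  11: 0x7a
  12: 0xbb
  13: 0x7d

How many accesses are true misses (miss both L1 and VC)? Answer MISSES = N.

MISSES = 9

#0 0x7f→b15/s7 MISS; vc=[]
#1 0xd9→b27/s3 MISS; vc=[]
#2 0x137→b38/s6 MISS; vc=[]
#3 0x175→b46/s6 MISS; vc=[38]
#4 0xd9→b27/s3 L1-HIT; vc=[38]
#5 0x142→b40/s0 MISS; vc=[38]
#6 0x180→b48/s0 MISS; vc=[38,40]
#7 0xb9→b23/s7 MISS; vc=[38,40,15]
#8 0x5a→b11/s3 MISS; vc=[38,40,15,27]
#9 0x9f→b19/s3 MISS; vc=[38,40,15,27,11]
#10 0x5e→b11/s3 VC-HIT; vc=[38,40,15,27,19]
#11 0x7a→b15/s7 VC-HIT; vc=[38,40,23,27,19]
#12 0xbb→b23/s7 VC-HIT; vc=[38,40,15,27,19]
#13 0x7d→b15/s7 VC-HIT; vc=[38,40,23,27,19]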